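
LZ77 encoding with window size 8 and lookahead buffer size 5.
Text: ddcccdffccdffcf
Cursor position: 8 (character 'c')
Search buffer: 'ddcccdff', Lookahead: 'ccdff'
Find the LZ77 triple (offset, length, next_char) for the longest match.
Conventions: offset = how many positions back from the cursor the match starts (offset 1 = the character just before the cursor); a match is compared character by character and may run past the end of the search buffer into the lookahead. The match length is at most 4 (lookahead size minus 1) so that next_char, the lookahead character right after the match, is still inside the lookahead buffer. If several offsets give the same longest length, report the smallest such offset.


Try each offset into the search buffer:
  offset=1 (pos 7, char 'f'): match length 0
  offset=2 (pos 6, char 'f'): match length 0
  offset=3 (pos 5, char 'd'): match length 0
  offset=4 (pos 4, char 'c'): match length 1
  offset=5 (pos 3, char 'c'): match length 4
  offset=6 (pos 2, char 'c'): match length 2
  offset=7 (pos 1, char 'd'): match length 0
  offset=8 (pos 0, char 'd'): match length 0
Longest match has length 4 at offset 5.
next_char = character at position 8 + 4 = 12 -> 'f'

Best match: offset=5, length=4 (matching 'ccdf' starting at position 3)
LZ77 triple: (5, 4, 'f')


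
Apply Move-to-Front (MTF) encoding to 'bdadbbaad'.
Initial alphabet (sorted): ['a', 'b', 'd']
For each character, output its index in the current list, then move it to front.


MTF encoding:
'b': index 1 in ['a', 'b', 'd'] -> ['b', 'a', 'd']
'd': index 2 in ['b', 'a', 'd'] -> ['d', 'b', 'a']
'a': index 2 in ['d', 'b', 'a'] -> ['a', 'd', 'b']
'd': index 1 in ['a', 'd', 'b'] -> ['d', 'a', 'b']
'b': index 2 in ['d', 'a', 'b'] -> ['b', 'd', 'a']
'b': index 0 in ['b', 'd', 'a'] -> ['b', 'd', 'a']
'a': index 2 in ['b', 'd', 'a'] -> ['a', 'b', 'd']
'a': index 0 in ['a', 'b', 'd'] -> ['a', 'b', 'd']
'd': index 2 in ['a', 'b', 'd'] -> ['d', 'a', 'b']


Output: [1, 2, 2, 1, 2, 0, 2, 0, 2]


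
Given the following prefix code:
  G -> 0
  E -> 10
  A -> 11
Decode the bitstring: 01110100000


Decoding step by step:
Bits 0 -> G
Bits 11 -> A
Bits 10 -> E
Bits 10 -> E
Bits 0 -> G
Bits 0 -> G
Bits 0 -> G
Bits 0 -> G


Decoded message: GAEEGGGG


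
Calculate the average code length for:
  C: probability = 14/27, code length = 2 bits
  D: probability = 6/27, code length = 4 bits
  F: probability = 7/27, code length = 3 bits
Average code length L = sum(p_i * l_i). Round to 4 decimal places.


Weighted contributions p_i * l_i:
  C: (14/27) * 2 = 28/27
  D: (6/27) * 4 = 24/27
  F: (7/27) * 3 = 21/27
Sum = (28 + 24 + 21)/27 = 73/27

L = 73/27 = 2.7037 bits/symbol


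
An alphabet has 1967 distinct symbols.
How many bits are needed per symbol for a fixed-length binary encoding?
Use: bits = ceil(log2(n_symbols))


log2(1967) = 10.9418
Bracket: 2^10 = 1024 < 1967 <= 2^11 = 2048
So ceil(log2(1967)) = 11

bits = ceil(log2(1967)) = ceil(10.9418) = 11 bits


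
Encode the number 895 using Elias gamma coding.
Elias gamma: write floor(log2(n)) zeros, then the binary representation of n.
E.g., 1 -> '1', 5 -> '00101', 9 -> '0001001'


num_bits = floor(log2(895)) + 1 = 10
leading_zeros = num_bits - 1 = 9
binary(895) = 1101111111

Elias gamma(895) = '000000000' + '1101111111' = 0000000001101111111 (19 bits)


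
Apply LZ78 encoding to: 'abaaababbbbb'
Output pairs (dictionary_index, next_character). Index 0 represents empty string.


LZ78 encoding steps:
Dictionary: {0: ''}
Step 1: w='' (idx 0), next='a' -> output (0, 'a'), add 'a' as idx 1
Step 2: w='' (idx 0), next='b' -> output (0, 'b'), add 'b' as idx 2
Step 3: w='a' (idx 1), next='a' -> output (1, 'a'), add 'aa' as idx 3
Step 4: w='a' (idx 1), next='b' -> output (1, 'b'), add 'ab' as idx 4
Step 5: w='ab' (idx 4), next='b' -> output (4, 'b'), add 'abb' as idx 5
Step 6: w='b' (idx 2), next='b' -> output (2, 'b'), add 'bb' as idx 6
Step 7: w='b' (idx 2), end of input -> output (2, '')


Encoded: [(0, 'a'), (0, 'b'), (1, 'a'), (1, 'b'), (4, 'b'), (2, 'b'), (2, '')]


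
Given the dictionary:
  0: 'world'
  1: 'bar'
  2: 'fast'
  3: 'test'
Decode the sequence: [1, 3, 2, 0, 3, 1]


Look up each index in the dictionary:
  1 -> 'bar'
  3 -> 'test'
  2 -> 'fast'
  0 -> 'world'
  3 -> 'test'
  1 -> 'bar'

Decoded: "bar test fast world test bar"


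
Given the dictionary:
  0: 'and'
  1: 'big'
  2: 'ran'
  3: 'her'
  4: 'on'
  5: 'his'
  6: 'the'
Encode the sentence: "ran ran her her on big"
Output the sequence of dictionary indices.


Look up each word in the dictionary:
  'ran' -> 2
  'ran' -> 2
  'her' -> 3
  'her' -> 3
  'on' -> 4
  'big' -> 1

Encoded: [2, 2, 3, 3, 4, 1]


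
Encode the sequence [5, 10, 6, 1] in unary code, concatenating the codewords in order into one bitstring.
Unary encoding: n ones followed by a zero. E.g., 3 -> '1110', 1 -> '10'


Encode each number as n ones followed by a terminating 0:
  5 -> 111110 (6 bits)
  10 -> 11111111110 (11 bits)
  6 -> 1111110 (7 bits)
  1 -> 10 (2 bits)
Total length = 6 + 11 + 7 + 2 = 26 bits.

Unary([5, 10, 6, 1]) = 11111011111111110111111010 (26 bits)


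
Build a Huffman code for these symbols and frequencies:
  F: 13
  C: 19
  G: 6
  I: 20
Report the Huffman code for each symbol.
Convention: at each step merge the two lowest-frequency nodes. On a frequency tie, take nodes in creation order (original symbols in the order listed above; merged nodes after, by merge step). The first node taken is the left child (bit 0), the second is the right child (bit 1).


Huffman tree construction:
Step 1: Merge G(6) + F(13) = 19
Step 2: Merge C(19) + (G+F)(19) = 38
Step 3: Merge I(20) + (C+(G+F))(38) = 58
Read each symbol's code off the tree from the root (left child = 0, right child = 1).

Codes:
  F: 111 (length 3)
  C: 10 (length 2)
  G: 110 (length 3)
  I: 0 (length 1)
Average code length: 115/58 = 1.9828 bits/symbol


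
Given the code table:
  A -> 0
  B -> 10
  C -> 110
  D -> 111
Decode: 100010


Decoding:
10 -> B
0 -> A
0 -> A
10 -> B


Result: BAAB


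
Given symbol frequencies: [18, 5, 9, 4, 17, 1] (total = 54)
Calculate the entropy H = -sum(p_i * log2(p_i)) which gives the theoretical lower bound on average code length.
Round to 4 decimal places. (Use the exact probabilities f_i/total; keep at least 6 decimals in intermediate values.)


Per-symbol terms -p_i * log2(p_i) with p_i = f_i/54:
  p = 18/54 = 0.333333: log2(p) = -1.584963, -p*log2(p) = 0.528321
  p = 5/54 = 0.092593: log2(p) = -3.432959, -p*log2(p) = 0.317867
  p = 9/54 = 0.166667: log2(p) = -2.584963, -p*log2(p) = 0.430827
  p = 4/54 = 0.074074: log2(p) = -3.754888, -p*log2(p) = 0.278140
  p = 17/54 = 0.314815: log2(p) = -1.667425, -p*log2(p) = 0.524930
  p = 1/54 = 0.018519: log2(p) = -5.754888, -p*log2(p) = 0.106572
H = 0.528321 + 0.317867 + 0.430827 + 0.278140 + 0.524930 + 0.106572 = 2.186657

H = 2.1867 bits/symbol


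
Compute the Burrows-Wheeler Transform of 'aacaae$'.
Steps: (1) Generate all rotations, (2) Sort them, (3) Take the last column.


Rotations (sorted):
  0: $aacaae -> last char: e
  1: aacaae$ -> last char: $
  2: aae$aac -> last char: c
  3: acaae$a -> last char: a
  4: ae$aaca -> last char: a
  5: caae$aa -> last char: a
  6: e$aacaa -> last char: a


BWT = e$caaaa


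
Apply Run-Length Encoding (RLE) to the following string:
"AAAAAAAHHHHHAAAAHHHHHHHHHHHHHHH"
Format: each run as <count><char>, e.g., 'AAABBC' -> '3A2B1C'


Scanning runs left to right:
  i=0: run of 'A' x 7 -> '7A'
  i=7: run of 'H' x 5 -> '5H'
  i=12: run of 'A' x 4 -> '4A'
  i=16: run of 'H' x 15 -> '15H'

RLE = 7A5H4A15H


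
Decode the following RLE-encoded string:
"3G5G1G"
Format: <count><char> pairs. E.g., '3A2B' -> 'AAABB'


Expanding each <count><char> pair:
  3G -> 'GGG'
  5G -> 'GGGGG'
  1G -> 'G'

Decoded = GGGGGGGGG


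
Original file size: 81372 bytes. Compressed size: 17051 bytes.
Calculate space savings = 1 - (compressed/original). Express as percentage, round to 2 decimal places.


ratio = compressed/original = 17051/81372 = 0.209544
savings = 1 - ratio = 1 - 0.209544 = 0.790456
as a percentage: 0.790456 * 100 = 79.05%

Space savings = 1 - 17051/81372 = 79.05%


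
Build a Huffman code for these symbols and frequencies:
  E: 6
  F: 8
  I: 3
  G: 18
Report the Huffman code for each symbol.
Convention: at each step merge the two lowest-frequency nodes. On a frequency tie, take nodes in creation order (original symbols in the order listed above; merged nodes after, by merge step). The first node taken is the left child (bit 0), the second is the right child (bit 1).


Huffman tree construction:
Step 1: Merge I(3) + E(6) = 9
Step 2: Merge F(8) + (I+E)(9) = 17
Step 3: Merge (F+(I+E))(17) + G(18) = 35
Read each symbol's code off the tree from the root (left child = 0, right child = 1).

Codes:
  E: 011 (length 3)
  F: 00 (length 2)
  I: 010 (length 3)
  G: 1 (length 1)
Average code length: 61/35 = 1.7429 bits/symbol


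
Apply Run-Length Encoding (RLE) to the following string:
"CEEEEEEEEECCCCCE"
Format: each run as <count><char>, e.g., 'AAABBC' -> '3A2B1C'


Scanning runs left to right:
  i=0: run of 'C' x 1 -> '1C'
  i=1: run of 'E' x 9 -> '9E'
  i=10: run of 'C' x 5 -> '5C'
  i=15: run of 'E' x 1 -> '1E'

RLE = 1C9E5C1E


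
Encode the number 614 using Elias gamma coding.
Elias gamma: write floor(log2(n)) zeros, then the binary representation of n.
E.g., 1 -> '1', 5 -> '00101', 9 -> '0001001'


num_bits = floor(log2(614)) + 1 = 10
leading_zeros = num_bits - 1 = 9
binary(614) = 1001100110

Elias gamma(614) = '000000000' + '1001100110' = 0000000001001100110 (19 bits)


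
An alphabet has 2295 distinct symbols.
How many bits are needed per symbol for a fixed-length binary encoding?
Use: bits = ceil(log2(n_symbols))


log2(2295) = 11.1643
Bracket: 2^11 = 2048 < 2295 <= 2^12 = 4096
So ceil(log2(2295)) = 12

bits = ceil(log2(2295)) = ceil(11.1643) = 12 bits


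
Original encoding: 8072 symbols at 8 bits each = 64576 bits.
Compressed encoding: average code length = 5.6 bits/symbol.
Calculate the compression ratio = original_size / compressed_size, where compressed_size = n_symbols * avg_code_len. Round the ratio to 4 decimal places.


original_size = n_symbols * orig_bits = 8072 * 8 = 64576 bits
compressed_size = n_symbols * avg_code_len = 8072 * 5.6 = 45203.2 bits
ratio = original_size / compressed_size = 64576 / 45203.2 = 1.4286

Compression ratio = 1.4286


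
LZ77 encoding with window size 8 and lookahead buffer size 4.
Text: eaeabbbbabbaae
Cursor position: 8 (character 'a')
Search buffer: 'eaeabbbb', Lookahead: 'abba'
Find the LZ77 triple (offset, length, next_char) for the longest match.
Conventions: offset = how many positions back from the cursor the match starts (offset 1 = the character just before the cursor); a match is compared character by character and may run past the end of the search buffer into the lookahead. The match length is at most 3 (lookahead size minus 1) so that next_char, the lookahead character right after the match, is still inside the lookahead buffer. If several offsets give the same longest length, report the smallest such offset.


Try each offset into the search buffer:
  offset=1 (pos 7, char 'b'): match length 0
  offset=2 (pos 6, char 'b'): match length 0
  offset=3 (pos 5, char 'b'): match length 0
  offset=4 (pos 4, char 'b'): match length 0
  offset=5 (pos 3, char 'a'): match length 3
  offset=6 (pos 2, char 'e'): match length 0
  offset=7 (pos 1, char 'a'): match length 1
  offset=8 (pos 0, char 'e'): match length 0
Longest match has length 3 at offset 5.
next_char = character at position 8 + 3 = 11 -> 'a'

Best match: offset=5, length=3 (matching 'abb' starting at position 3)
LZ77 triple: (5, 3, 'a')


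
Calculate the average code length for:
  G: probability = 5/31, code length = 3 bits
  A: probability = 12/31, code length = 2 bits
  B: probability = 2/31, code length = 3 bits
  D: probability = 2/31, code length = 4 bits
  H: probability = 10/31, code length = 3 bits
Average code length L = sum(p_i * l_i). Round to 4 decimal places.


Weighted contributions p_i * l_i:
  G: (5/31) * 3 = 15/31
  A: (12/31) * 2 = 24/31
  B: (2/31) * 3 = 6/31
  D: (2/31) * 4 = 8/31
  H: (10/31) * 3 = 30/31
Sum = (15 + 24 + 6 + 8 + 30)/31 = 83/31

L = 83/31 = 2.6774 bits/symbol


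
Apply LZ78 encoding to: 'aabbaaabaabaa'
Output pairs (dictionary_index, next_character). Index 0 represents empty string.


LZ78 encoding steps:
Dictionary: {0: ''}
Step 1: w='' (idx 0), next='a' -> output (0, 'a'), add 'a' as idx 1
Step 2: w='a' (idx 1), next='b' -> output (1, 'b'), add 'ab' as idx 2
Step 3: w='' (idx 0), next='b' -> output (0, 'b'), add 'b' as idx 3
Step 4: w='a' (idx 1), next='a' -> output (1, 'a'), add 'aa' as idx 4
Step 5: w='ab' (idx 2), next='a' -> output (2, 'a'), add 'aba' as idx 5
Step 6: w='aba' (idx 5), next='a' -> output (5, 'a'), add 'abaa' as idx 6


Encoded: [(0, 'a'), (1, 'b'), (0, 'b'), (1, 'a'), (2, 'a'), (5, 'a')]


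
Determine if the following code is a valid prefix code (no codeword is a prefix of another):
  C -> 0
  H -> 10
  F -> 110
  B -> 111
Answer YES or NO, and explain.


Checking each pair (does one codeword prefix another?):
  C='0' vs H='10': no prefix
  C='0' vs F='110': no prefix
  C='0' vs B='111': no prefix
  H='10' vs C='0': no prefix
  H='10' vs F='110': no prefix
  H='10' vs B='111': no prefix
  F='110' vs C='0': no prefix
  F='110' vs H='10': no prefix
  F='110' vs B='111': no prefix
  B='111' vs C='0': no prefix
  B='111' vs H='10': no prefix
  B='111' vs F='110': no prefix
No violation found over all pairs.

YES -- this is a valid prefix code. No codeword is a prefix of any other codeword.


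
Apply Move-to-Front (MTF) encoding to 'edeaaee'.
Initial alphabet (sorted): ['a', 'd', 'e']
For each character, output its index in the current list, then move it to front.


MTF encoding:
'e': index 2 in ['a', 'd', 'e'] -> ['e', 'a', 'd']
'd': index 2 in ['e', 'a', 'd'] -> ['d', 'e', 'a']
'e': index 1 in ['d', 'e', 'a'] -> ['e', 'd', 'a']
'a': index 2 in ['e', 'd', 'a'] -> ['a', 'e', 'd']
'a': index 0 in ['a', 'e', 'd'] -> ['a', 'e', 'd']
'e': index 1 in ['a', 'e', 'd'] -> ['e', 'a', 'd']
'e': index 0 in ['e', 'a', 'd'] -> ['e', 'a', 'd']


Output: [2, 2, 1, 2, 0, 1, 0]


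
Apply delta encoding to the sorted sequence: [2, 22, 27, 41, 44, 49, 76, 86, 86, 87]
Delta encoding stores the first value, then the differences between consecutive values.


First value: 2
Deltas:
  22 - 2 = 20
  27 - 22 = 5
  41 - 27 = 14
  44 - 41 = 3
  49 - 44 = 5
  76 - 49 = 27
  86 - 76 = 10
  86 - 86 = 0
  87 - 86 = 1


Delta encoded: [2, 20, 5, 14, 3, 5, 27, 10, 0, 1]


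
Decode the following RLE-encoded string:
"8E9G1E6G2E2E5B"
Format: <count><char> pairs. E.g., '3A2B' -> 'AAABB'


Expanding each <count><char> pair:
  8E -> 'EEEEEEEE'
  9G -> 'GGGGGGGGG'
  1E -> 'E'
  6G -> 'GGGGGG'
  2E -> 'EE'
  2E -> 'EE'
  5B -> 'BBBBB'

Decoded = EEEEEEEEGGGGGGGGGEGGGGGGEEEEBBBBB


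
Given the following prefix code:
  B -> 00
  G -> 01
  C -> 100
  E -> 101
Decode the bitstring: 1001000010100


Decoding step by step:
Bits 100 -> C
Bits 100 -> C
Bits 00 -> B
Bits 101 -> E
Bits 00 -> B


Decoded message: CCBEB


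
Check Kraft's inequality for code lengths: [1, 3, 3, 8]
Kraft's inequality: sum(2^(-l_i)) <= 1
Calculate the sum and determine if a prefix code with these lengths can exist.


Sum = 2^(-1) + 2^(-3) + 2^(-3) + 2^(-8)
    = 0.5 + 0.125 + 0.125 + 0.00390625
    = 193/256 = 0.75390625
Since 0.75390625 <= 1, Kraft's inequality IS satisfied.
A prefix code with these lengths CAN exist.

Kraft sum = 0.75390625. Satisfied.


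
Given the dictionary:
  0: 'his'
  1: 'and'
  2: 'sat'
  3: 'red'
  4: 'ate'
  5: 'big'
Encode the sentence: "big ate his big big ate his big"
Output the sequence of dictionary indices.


Look up each word in the dictionary:
  'big' -> 5
  'ate' -> 4
  'his' -> 0
  'big' -> 5
  'big' -> 5
  'ate' -> 4
  'his' -> 0
  'big' -> 5

Encoded: [5, 4, 0, 5, 5, 4, 0, 5]


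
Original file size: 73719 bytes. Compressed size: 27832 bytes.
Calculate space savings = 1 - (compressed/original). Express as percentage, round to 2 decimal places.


ratio = compressed/original = 27832/73719 = 0.377542
savings = 1 - ratio = 1 - 0.377542 = 0.622458
as a percentage: 0.622458 * 100 = 62.25%

Space savings = 1 - 27832/73719 = 62.25%


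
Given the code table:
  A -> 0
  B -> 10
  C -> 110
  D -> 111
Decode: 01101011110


Decoding:
0 -> A
110 -> C
10 -> B
111 -> D
10 -> B


Result: ACBDB


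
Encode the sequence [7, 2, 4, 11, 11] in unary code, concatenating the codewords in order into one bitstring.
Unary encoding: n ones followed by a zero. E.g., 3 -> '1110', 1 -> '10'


Encode each number as n ones followed by a terminating 0:
  7 -> 11111110 (8 bits)
  2 -> 110 (3 bits)
  4 -> 11110 (5 bits)
  11 -> 111111111110 (12 bits)
  11 -> 111111111110 (12 bits)
Total length = 8 + 3 + 5 + 12 + 12 = 40 bits.

Unary([7, 2, 4, 11, 11]) = 1111111011011110111111111110111111111110 (40 bits)


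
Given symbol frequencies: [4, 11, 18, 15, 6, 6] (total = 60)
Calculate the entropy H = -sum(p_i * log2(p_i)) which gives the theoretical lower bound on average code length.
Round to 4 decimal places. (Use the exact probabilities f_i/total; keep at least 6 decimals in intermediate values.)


Per-symbol terms -p_i * log2(p_i) with p_i = f_i/60:
  p = 4/60 = 0.066667: log2(p) = -3.906891, -p*log2(p) = 0.260459
  p = 11/60 = 0.183333: log2(p) = -2.447459, -p*log2(p) = 0.448701
  p = 18/60 = 0.300000: log2(p) = -1.736966, -p*log2(p) = 0.521090
  p = 15/60 = 0.250000: log2(p) = -2.000000, -p*log2(p) = 0.500000
  p = 6/60 = 0.100000: log2(p) = -3.321928, -p*log2(p) = 0.332193
  p = 6/60 = 0.100000: log2(p) = -3.321928, -p*log2(p) = 0.332193
H = 0.260459 + 0.448701 + 0.521090 + 0.500000 + 0.332193 + 0.332193 = 2.394636

H = 2.3946 bits/symbol


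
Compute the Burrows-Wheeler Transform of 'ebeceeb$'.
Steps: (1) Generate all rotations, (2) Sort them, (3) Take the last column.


Rotations (sorted):
  0: $ebeceeb -> last char: b
  1: b$ebecee -> last char: e
  2: beceeb$e -> last char: e
  3: ceeb$ebe -> last char: e
  4: eb$ebece -> last char: e
  5: ebeceeb$ -> last char: $
  6: eceeb$eb -> last char: b
  7: eeb$ebec -> last char: c


BWT = beeee$bc


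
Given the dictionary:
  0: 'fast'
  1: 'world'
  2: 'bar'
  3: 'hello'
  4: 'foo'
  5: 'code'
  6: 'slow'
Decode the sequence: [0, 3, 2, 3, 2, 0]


Look up each index in the dictionary:
  0 -> 'fast'
  3 -> 'hello'
  2 -> 'bar'
  3 -> 'hello'
  2 -> 'bar'
  0 -> 'fast'

Decoded: "fast hello bar hello bar fast"


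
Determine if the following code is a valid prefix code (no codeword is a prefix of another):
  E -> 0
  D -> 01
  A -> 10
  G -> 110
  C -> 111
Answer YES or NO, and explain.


Checking each pair (does one codeword prefix another?):
  E='0' vs D='01': prefix -- VIOLATION

NO -- this is NOT a valid prefix code. E (0) is a prefix of D (01).


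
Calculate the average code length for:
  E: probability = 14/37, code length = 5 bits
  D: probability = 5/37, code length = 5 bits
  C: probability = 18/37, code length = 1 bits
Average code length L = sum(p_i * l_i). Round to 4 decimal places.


Weighted contributions p_i * l_i:
  E: (14/37) * 5 = 70/37
  D: (5/37) * 5 = 25/37
  C: (18/37) * 1 = 18/37
Sum = (70 + 25 + 18)/37 = 113/37

L = 113/37 = 3.0541 bits/symbol


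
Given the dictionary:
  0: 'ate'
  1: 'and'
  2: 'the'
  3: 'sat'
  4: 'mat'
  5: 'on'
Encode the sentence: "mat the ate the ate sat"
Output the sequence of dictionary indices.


Look up each word in the dictionary:
  'mat' -> 4
  'the' -> 2
  'ate' -> 0
  'the' -> 2
  'ate' -> 0
  'sat' -> 3

Encoded: [4, 2, 0, 2, 0, 3]


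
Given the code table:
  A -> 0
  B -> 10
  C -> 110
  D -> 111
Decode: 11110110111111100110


Decoding:
111 -> D
10 -> B
110 -> C
111 -> D
111 -> D
10 -> B
0 -> A
110 -> C


Result: DBCDDBAC


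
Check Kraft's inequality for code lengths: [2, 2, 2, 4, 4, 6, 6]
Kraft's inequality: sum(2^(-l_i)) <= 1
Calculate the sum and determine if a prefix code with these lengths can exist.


Sum = 2^(-2) + 2^(-2) + 2^(-2) + 2^(-4) + 2^(-4) + 2^(-6) + 2^(-6)
    = 0.25 + 0.25 + 0.25 + 0.0625 + 0.0625 + 0.015625 + 0.015625
    = 58/64 = 0.90625
Since 0.90625 <= 1, Kraft's inequality IS satisfied.
A prefix code with these lengths CAN exist.

Kraft sum = 0.90625. Satisfied.


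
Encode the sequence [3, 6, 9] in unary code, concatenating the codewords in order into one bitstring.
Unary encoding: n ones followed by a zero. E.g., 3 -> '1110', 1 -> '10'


Encode each number as n ones followed by a terminating 0:
  3 -> 1110 (4 bits)
  6 -> 1111110 (7 bits)
  9 -> 1111111110 (10 bits)
Total length = 4 + 7 + 10 = 21 bits.

Unary([3, 6, 9]) = 111011111101111111110 (21 bits)


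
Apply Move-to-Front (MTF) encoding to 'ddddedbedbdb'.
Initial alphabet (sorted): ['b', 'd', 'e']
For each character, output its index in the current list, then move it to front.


MTF encoding:
'd': index 1 in ['b', 'd', 'e'] -> ['d', 'b', 'e']
'd': index 0 in ['d', 'b', 'e'] -> ['d', 'b', 'e']
'd': index 0 in ['d', 'b', 'e'] -> ['d', 'b', 'e']
'd': index 0 in ['d', 'b', 'e'] -> ['d', 'b', 'e']
'e': index 2 in ['d', 'b', 'e'] -> ['e', 'd', 'b']
'd': index 1 in ['e', 'd', 'b'] -> ['d', 'e', 'b']
'b': index 2 in ['d', 'e', 'b'] -> ['b', 'd', 'e']
'e': index 2 in ['b', 'd', 'e'] -> ['e', 'b', 'd']
'd': index 2 in ['e', 'b', 'd'] -> ['d', 'e', 'b']
'b': index 2 in ['d', 'e', 'b'] -> ['b', 'd', 'e']
'd': index 1 in ['b', 'd', 'e'] -> ['d', 'b', 'e']
'b': index 1 in ['d', 'b', 'e'] -> ['b', 'd', 'e']


Output: [1, 0, 0, 0, 2, 1, 2, 2, 2, 2, 1, 1]


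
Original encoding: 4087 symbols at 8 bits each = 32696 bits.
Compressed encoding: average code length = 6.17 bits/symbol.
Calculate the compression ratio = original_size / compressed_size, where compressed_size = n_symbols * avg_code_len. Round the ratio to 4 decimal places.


original_size = n_symbols * orig_bits = 4087 * 8 = 32696 bits
compressed_size = n_symbols * avg_code_len = 4087 * 6.17 = 25216.79 bits
ratio = original_size / compressed_size = 32696 / 25216.79 = 1.2966

Compression ratio = 1.2966


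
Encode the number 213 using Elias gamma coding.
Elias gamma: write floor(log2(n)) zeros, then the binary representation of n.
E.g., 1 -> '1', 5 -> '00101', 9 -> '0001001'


num_bits = floor(log2(213)) + 1 = 8
leading_zeros = num_bits - 1 = 7
binary(213) = 11010101

Elias gamma(213) = '0000000' + '11010101' = 000000011010101 (15 bits)


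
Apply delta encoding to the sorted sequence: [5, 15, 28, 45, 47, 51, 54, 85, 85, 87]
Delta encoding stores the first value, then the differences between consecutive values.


First value: 5
Deltas:
  15 - 5 = 10
  28 - 15 = 13
  45 - 28 = 17
  47 - 45 = 2
  51 - 47 = 4
  54 - 51 = 3
  85 - 54 = 31
  85 - 85 = 0
  87 - 85 = 2


Delta encoded: [5, 10, 13, 17, 2, 4, 3, 31, 0, 2]


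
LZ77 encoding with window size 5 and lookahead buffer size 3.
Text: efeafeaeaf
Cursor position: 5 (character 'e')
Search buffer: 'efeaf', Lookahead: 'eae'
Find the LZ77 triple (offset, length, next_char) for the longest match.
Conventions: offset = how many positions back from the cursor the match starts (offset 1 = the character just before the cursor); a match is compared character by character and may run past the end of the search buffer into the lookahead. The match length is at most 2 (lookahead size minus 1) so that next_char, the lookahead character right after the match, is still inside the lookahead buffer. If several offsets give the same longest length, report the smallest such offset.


Try each offset into the search buffer:
  offset=1 (pos 4, char 'f'): match length 0
  offset=2 (pos 3, char 'a'): match length 0
  offset=3 (pos 2, char 'e'): match length 2
  offset=4 (pos 1, char 'f'): match length 0
  offset=5 (pos 0, char 'e'): match length 1
Longest match has length 2 at offset 3.
next_char = character at position 5 + 2 = 7 -> 'e'

Best match: offset=3, length=2 (matching 'ea' starting at position 2)
LZ77 triple: (3, 2, 'e')


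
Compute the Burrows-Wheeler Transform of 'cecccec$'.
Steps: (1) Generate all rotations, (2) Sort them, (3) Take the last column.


Rotations (sorted):
  0: $cecccec -> last char: c
  1: c$ceccce -> last char: e
  2: cccec$ce -> last char: e
  3: ccec$cec -> last char: c
  4: cec$cecc -> last char: c
  5: cecccec$ -> last char: $
  6: ec$ceccc -> last char: c
  7: ecccec$c -> last char: c


BWT = ceecc$cc


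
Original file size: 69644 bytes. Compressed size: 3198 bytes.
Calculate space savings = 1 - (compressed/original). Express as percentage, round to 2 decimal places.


ratio = compressed/original = 3198/69644 = 0.045919
savings = 1 - ratio = 1 - 0.045919 = 0.954081
as a percentage: 0.954081 * 100 = 95.41%

Space savings = 1 - 3198/69644 = 95.41%


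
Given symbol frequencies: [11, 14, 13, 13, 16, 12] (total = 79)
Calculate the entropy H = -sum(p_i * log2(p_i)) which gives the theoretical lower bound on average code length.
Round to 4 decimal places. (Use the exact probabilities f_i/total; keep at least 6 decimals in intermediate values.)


Per-symbol terms -p_i * log2(p_i) with p_i = f_i/79:
  p = 11/79 = 0.139241: log2(p) = -2.844349, -p*log2(p) = 0.396049
  p = 14/79 = 0.177215: log2(p) = -2.496426, -p*log2(p) = 0.442405
  p = 13/79 = 0.164557: log2(p) = -2.603341, -p*log2(p) = 0.428398
  p = 13/79 = 0.164557: log2(p) = -2.603341, -p*log2(p) = 0.428398
  p = 16/79 = 0.202532: log2(p) = -2.303781, -p*log2(p) = 0.466589
  p = 12/79 = 0.151899: log2(p) = -2.718818, -p*log2(p) = 0.412985
H = 0.396049 + 0.442405 + 0.428398 + 0.428398 + 0.466589 + 0.412985 = 2.574824

H = 2.5748 bits/symbol


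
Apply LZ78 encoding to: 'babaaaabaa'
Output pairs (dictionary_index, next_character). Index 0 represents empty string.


LZ78 encoding steps:
Dictionary: {0: ''}
Step 1: w='' (idx 0), next='b' -> output (0, 'b'), add 'b' as idx 1
Step 2: w='' (idx 0), next='a' -> output (0, 'a'), add 'a' as idx 2
Step 3: w='b' (idx 1), next='a' -> output (1, 'a'), add 'ba' as idx 3
Step 4: w='a' (idx 2), next='a' -> output (2, 'a'), add 'aa' as idx 4
Step 5: w='a' (idx 2), next='b' -> output (2, 'b'), add 'ab' as idx 5
Step 6: w='aa' (idx 4), end of input -> output (4, '')


Encoded: [(0, 'b'), (0, 'a'), (1, 'a'), (2, 'a'), (2, 'b'), (4, '')]


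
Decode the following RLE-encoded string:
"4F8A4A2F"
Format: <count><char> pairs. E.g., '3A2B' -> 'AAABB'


Expanding each <count><char> pair:
  4F -> 'FFFF'
  8A -> 'AAAAAAAA'
  4A -> 'AAAA'
  2F -> 'FF'

Decoded = FFFFAAAAAAAAAAAAFF


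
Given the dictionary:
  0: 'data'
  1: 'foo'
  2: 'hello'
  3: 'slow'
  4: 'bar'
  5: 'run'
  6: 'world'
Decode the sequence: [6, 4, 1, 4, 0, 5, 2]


Look up each index in the dictionary:
  6 -> 'world'
  4 -> 'bar'
  1 -> 'foo'
  4 -> 'bar'
  0 -> 'data'
  5 -> 'run'
  2 -> 'hello'

Decoded: "world bar foo bar data run hello"


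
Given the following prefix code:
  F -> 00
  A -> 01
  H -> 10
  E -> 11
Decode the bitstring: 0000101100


Decoding step by step:
Bits 00 -> F
Bits 00 -> F
Bits 10 -> H
Bits 11 -> E
Bits 00 -> F


Decoded message: FFHEF


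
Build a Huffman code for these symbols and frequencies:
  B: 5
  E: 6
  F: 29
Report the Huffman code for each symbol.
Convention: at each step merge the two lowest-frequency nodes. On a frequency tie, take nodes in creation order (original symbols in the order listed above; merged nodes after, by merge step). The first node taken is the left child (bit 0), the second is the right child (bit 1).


Huffman tree construction:
Step 1: Merge B(5) + E(6) = 11
Step 2: Merge (B+E)(11) + F(29) = 40
Read each symbol's code off the tree from the root (left child = 0, right child = 1).

Codes:
  B: 00 (length 2)
  E: 01 (length 2)
  F: 1 (length 1)
Average code length: 51/40 = 1.2750 bits/symbol


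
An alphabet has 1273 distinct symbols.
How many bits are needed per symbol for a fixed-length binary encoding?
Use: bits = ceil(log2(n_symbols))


log2(1273) = 10.314
Bracket: 2^10 = 1024 < 1273 <= 2^11 = 2048
So ceil(log2(1273)) = 11

bits = ceil(log2(1273)) = ceil(10.314) = 11 bits


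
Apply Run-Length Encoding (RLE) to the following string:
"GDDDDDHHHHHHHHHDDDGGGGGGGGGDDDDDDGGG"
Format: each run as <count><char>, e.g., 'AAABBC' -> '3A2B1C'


Scanning runs left to right:
  i=0: run of 'G' x 1 -> '1G'
  i=1: run of 'D' x 5 -> '5D'
  i=6: run of 'H' x 9 -> '9H'
  i=15: run of 'D' x 3 -> '3D'
  i=18: run of 'G' x 9 -> '9G'
  i=27: run of 'D' x 6 -> '6D'
  i=33: run of 'G' x 3 -> '3G'

RLE = 1G5D9H3D9G6D3G


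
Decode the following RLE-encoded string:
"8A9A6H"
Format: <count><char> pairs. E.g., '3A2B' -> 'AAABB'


Expanding each <count><char> pair:
  8A -> 'AAAAAAAA'
  9A -> 'AAAAAAAAA'
  6H -> 'HHHHHH'

Decoded = AAAAAAAAAAAAAAAAAHHHHHH


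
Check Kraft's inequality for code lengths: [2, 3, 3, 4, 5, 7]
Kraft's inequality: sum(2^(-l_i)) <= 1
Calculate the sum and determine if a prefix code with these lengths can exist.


Sum = 2^(-2) + 2^(-3) + 2^(-3) + 2^(-4) + 2^(-5) + 2^(-7)
    = 0.25 + 0.125 + 0.125 + 0.0625 + 0.03125 + 0.0078125
    = 77/128 = 0.6015625
Since 0.6015625 <= 1, Kraft's inequality IS satisfied.
A prefix code with these lengths CAN exist.

Kraft sum = 0.6015625. Satisfied.


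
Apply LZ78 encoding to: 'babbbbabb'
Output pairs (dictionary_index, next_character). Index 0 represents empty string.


LZ78 encoding steps:
Dictionary: {0: ''}
Step 1: w='' (idx 0), next='b' -> output (0, 'b'), add 'b' as idx 1
Step 2: w='' (idx 0), next='a' -> output (0, 'a'), add 'a' as idx 2
Step 3: w='b' (idx 1), next='b' -> output (1, 'b'), add 'bb' as idx 3
Step 4: w='bb' (idx 3), next='a' -> output (3, 'a'), add 'bba' as idx 4
Step 5: w='bb' (idx 3), end of input -> output (3, '')


Encoded: [(0, 'b'), (0, 'a'), (1, 'b'), (3, 'a'), (3, '')]


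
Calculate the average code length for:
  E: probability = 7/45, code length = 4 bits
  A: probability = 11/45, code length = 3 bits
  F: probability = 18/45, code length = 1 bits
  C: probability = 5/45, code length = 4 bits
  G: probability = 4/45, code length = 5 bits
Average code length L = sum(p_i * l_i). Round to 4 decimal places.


Weighted contributions p_i * l_i:
  E: (7/45) * 4 = 28/45
  A: (11/45) * 3 = 33/45
  F: (18/45) * 1 = 18/45
  C: (5/45) * 4 = 20/45
  G: (4/45) * 5 = 20/45
Sum = (28 + 33 + 18 + 20 + 20)/45 = 119/45

L = 119/45 = 2.6444 bits/symbol


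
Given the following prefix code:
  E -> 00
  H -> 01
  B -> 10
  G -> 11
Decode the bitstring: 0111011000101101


Decoding step by step:
Bits 01 -> H
Bits 11 -> G
Bits 01 -> H
Bits 10 -> B
Bits 00 -> E
Bits 10 -> B
Bits 11 -> G
Bits 01 -> H


Decoded message: HGHBEBGH


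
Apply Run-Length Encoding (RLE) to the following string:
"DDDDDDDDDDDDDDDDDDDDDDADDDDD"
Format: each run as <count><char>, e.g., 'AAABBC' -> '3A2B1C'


Scanning runs left to right:
  i=0: run of 'D' x 22 -> '22D'
  i=22: run of 'A' x 1 -> '1A'
  i=23: run of 'D' x 5 -> '5D'

RLE = 22D1A5D


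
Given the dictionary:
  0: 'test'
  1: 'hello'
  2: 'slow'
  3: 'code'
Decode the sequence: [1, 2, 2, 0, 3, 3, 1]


Look up each index in the dictionary:
  1 -> 'hello'
  2 -> 'slow'
  2 -> 'slow'
  0 -> 'test'
  3 -> 'code'
  3 -> 'code'
  1 -> 'hello'

Decoded: "hello slow slow test code code hello"


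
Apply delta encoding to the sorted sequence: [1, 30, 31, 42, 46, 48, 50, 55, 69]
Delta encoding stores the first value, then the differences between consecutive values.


First value: 1
Deltas:
  30 - 1 = 29
  31 - 30 = 1
  42 - 31 = 11
  46 - 42 = 4
  48 - 46 = 2
  50 - 48 = 2
  55 - 50 = 5
  69 - 55 = 14


Delta encoded: [1, 29, 1, 11, 4, 2, 2, 5, 14]


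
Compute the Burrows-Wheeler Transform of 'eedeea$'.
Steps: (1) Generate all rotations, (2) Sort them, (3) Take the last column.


Rotations (sorted):
  0: $eedeea -> last char: a
  1: a$eedee -> last char: e
  2: deea$ee -> last char: e
  3: ea$eede -> last char: e
  4: edeea$e -> last char: e
  5: eea$eed -> last char: d
  6: eedeea$ -> last char: $


BWT = aeeeed$


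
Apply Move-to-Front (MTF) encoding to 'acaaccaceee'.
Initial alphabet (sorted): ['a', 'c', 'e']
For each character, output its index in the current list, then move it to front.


MTF encoding:
'a': index 0 in ['a', 'c', 'e'] -> ['a', 'c', 'e']
'c': index 1 in ['a', 'c', 'e'] -> ['c', 'a', 'e']
'a': index 1 in ['c', 'a', 'e'] -> ['a', 'c', 'e']
'a': index 0 in ['a', 'c', 'e'] -> ['a', 'c', 'e']
'c': index 1 in ['a', 'c', 'e'] -> ['c', 'a', 'e']
'c': index 0 in ['c', 'a', 'e'] -> ['c', 'a', 'e']
'a': index 1 in ['c', 'a', 'e'] -> ['a', 'c', 'e']
'c': index 1 in ['a', 'c', 'e'] -> ['c', 'a', 'e']
'e': index 2 in ['c', 'a', 'e'] -> ['e', 'c', 'a']
'e': index 0 in ['e', 'c', 'a'] -> ['e', 'c', 'a']
'e': index 0 in ['e', 'c', 'a'] -> ['e', 'c', 'a']


Output: [0, 1, 1, 0, 1, 0, 1, 1, 2, 0, 0]


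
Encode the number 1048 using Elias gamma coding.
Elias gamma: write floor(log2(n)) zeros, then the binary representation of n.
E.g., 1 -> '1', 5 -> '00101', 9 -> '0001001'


num_bits = floor(log2(1048)) + 1 = 11
leading_zeros = num_bits - 1 = 10
binary(1048) = 10000011000

Elias gamma(1048) = '0000000000' + '10000011000' = 000000000010000011000 (21 bits)


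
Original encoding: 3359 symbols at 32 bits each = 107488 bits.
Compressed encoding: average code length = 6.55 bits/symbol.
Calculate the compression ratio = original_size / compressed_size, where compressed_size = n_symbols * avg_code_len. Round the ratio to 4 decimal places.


original_size = n_symbols * orig_bits = 3359 * 32 = 107488 bits
compressed_size = n_symbols * avg_code_len = 3359 * 6.55 = 22001.45 bits
ratio = original_size / compressed_size = 107488 / 22001.45 = 4.8855

Compression ratio = 4.8855


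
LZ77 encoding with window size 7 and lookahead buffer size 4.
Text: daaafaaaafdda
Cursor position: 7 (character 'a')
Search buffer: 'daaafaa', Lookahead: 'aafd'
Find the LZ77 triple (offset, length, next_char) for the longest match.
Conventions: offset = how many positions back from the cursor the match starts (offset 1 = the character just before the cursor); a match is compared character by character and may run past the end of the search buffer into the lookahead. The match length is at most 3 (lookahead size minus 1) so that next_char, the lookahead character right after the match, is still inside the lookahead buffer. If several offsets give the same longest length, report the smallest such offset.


Try each offset into the search buffer:
  offset=1 (pos 6, char 'a'): match length 2
  offset=2 (pos 5, char 'a'): match length 2
  offset=3 (pos 4, char 'f'): match length 0
  offset=4 (pos 3, char 'a'): match length 1
  offset=5 (pos 2, char 'a'): match length 3
  offset=6 (pos 1, char 'a'): match length 2
  offset=7 (pos 0, char 'd'): match length 0
Longest match has length 3 at offset 5.
next_char = character at position 7 + 3 = 10 -> 'd'

Best match: offset=5, length=3 (matching 'aaf' starting at position 2)
LZ77 triple: (5, 3, 'd')


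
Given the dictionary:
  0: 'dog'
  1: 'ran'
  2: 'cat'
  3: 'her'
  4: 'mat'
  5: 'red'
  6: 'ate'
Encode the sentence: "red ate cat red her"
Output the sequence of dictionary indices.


Look up each word in the dictionary:
  'red' -> 5
  'ate' -> 6
  'cat' -> 2
  'red' -> 5
  'her' -> 3

Encoded: [5, 6, 2, 5, 3]


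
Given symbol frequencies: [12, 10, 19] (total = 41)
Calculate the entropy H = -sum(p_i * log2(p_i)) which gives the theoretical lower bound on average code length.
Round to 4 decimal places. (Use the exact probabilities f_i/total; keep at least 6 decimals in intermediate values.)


Per-symbol terms -p_i * log2(p_i) with p_i = f_i/41:
  p = 12/41 = 0.292683: log2(p) = -1.772590, -p*log2(p) = 0.518807
  p = 10/41 = 0.243902: log2(p) = -2.035624, -p*log2(p) = 0.496494
  p = 19/41 = 0.463415: log2(p) = -1.109624, -p*log2(p) = 0.514216
H = 0.518807 + 0.496494 + 0.514216 = 1.529517

H = 1.5295 bits/symbol


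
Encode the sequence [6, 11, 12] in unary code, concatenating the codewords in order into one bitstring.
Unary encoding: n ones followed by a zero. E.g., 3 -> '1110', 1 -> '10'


Encode each number as n ones followed by a terminating 0:
  6 -> 1111110 (7 bits)
  11 -> 111111111110 (12 bits)
  12 -> 1111111111110 (13 bits)
Total length = 7 + 12 + 13 = 32 bits.

Unary([6, 11, 12]) = 11111101111111111101111111111110 (32 bits)


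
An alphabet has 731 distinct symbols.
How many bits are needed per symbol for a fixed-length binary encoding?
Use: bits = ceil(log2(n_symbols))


log2(731) = 9.5137
Bracket: 2^9 = 512 < 731 <= 2^10 = 1024
So ceil(log2(731)) = 10

bits = ceil(log2(731)) = ceil(9.5137) = 10 bits


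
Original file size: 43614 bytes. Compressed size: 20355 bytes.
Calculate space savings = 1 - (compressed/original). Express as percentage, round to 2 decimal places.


ratio = compressed/original = 20355/43614 = 0.466708
savings = 1 - ratio = 1 - 0.466708 = 0.533292
as a percentage: 0.533292 * 100 = 53.33%

Space savings = 1 - 20355/43614 = 53.33%


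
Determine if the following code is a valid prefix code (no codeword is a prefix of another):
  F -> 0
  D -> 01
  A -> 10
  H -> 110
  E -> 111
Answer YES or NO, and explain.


Checking each pair (does one codeword prefix another?):
  F='0' vs D='01': prefix -- VIOLATION

NO -- this is NOT a valid prefix code. F (0) is a prefix of D (01).


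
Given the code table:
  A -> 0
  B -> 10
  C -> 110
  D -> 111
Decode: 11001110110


Decoding:
110 -> C
0 -> A
111 -> D
0 -> A
110 -> C


Result: CADAC


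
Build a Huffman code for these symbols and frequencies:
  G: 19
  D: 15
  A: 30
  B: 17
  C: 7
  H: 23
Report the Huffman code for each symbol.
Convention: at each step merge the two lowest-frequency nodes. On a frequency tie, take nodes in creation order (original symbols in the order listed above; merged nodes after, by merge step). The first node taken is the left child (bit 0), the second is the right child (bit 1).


Huffman tree construction:
Step 1: Merge C(7) + D(15) = 22
Step 2: Merge B(17) + G(19) = 36
Step 3: Merge (C+D)(22) + H(23) = 45
Step 4: Merge A(30) + (B+G)(36) = 66
Step 5: Merge ((C+D)+H)(45) + (A+(B+G))(66) = 111
Read each symbol's code off the tree from the root (left child = 0, right child = 1).

Codes:
  G: 111 (length 3)
  D: 001 (length 3)
  A: 10 (length 2)
  B: 110 (length 3)
  C: 000 (length 3)
  H: 01 (length 2)
Average code length: 280/111 = 2.5225 bits/symbol


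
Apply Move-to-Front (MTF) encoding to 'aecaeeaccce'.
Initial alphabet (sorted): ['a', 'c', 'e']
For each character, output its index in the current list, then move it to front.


MTF encoding:
'a': index 0 in ['a', 'c', 'e'] -> ['a', 'c', 'e']
'e': index 2 in ['a', 'c', 'e'] -> ['e', 'a', 'c']
'c': index 2 in ['e', 'a', 'c'] -> ['c', 'e', 'a']
'a': index 2 in ['c', 'e', 'a'] -> ['a', 'c', 'e']
'e': index 2 in ['a', 'c', 'e'] -> ['e', 'a', 'c']
'e': index 0 in ['e', 'a', 'c'] -> ['e', 'a', 'c']
'a': index 1 in ['e', 'a', 'c'] -> ['a', 'e', 'c']
'c': index 2 in ['a', 'e', 'c'] -> ['c', 'a', 'e']
'c': index 0 in ['c', 'a', 'e'] -> ['c', 'a', 'e']
'c': index 0 in ['c', 'a', 'e'] -> ['c', 'a', 'e']
'e': index 2 in ['c', 'a', 'e'] -> ['e', 'c', 'a']


Output: [0, 2, 2, 2, 2, 0, 1, 2, 0, 0, 2]


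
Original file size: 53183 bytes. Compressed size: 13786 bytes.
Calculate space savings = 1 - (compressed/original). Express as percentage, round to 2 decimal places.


ratio = compressed/original = 13786/53183 = 0.259218
savings = 1 - ratio = 1 - 0.259218 = 0.740782
as a percentage: 0.740782 * 100 = 74.08%

Space savings = 1 - 13786/53183 = 74.08%


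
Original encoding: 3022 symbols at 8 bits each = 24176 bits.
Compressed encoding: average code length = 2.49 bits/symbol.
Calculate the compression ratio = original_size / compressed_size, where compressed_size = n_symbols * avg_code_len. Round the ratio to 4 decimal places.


original_size = n_symbols * orig_bits = 3022 * 8 = 24176 bits
compressed_size = n_symbols * avg_code_len = 3022 * 2.49 = 7524.78 bits
ratio = original_size / compressed_size = 24176 / 7524.78 = 3.2129

Compression ratio = 3.2129
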